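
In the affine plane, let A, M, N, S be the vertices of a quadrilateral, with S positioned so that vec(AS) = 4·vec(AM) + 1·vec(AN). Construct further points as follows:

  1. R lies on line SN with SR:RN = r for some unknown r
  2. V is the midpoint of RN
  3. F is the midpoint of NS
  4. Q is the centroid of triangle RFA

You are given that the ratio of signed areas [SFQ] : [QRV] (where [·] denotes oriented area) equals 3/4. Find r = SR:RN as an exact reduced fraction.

Set A = (0, 0), M = (1, 0), N = (0, 1), S = (4, 1); any affine frame gives the same invariant.
1. With SR:RN = r, write λ = r/(r+1) so R = S + λ·(N−S); R is affine-linear in λ
2. V is the midpoint of RN ⇒ V is an affine combination of earlier points and hence also affine-linear in λ
3. F is the midpoint of NS ⇒ F = (2, 1)
4. Q is the centroid of triangle RFA ⇒ Q is an affine combination of earlier points and hence also affine-linear in λ
Every point depending on R is an affine combination of R and λ-independent points, so each such coordinate is linear in λ; the λ² term in each signed area is a multiple of (N−S)×(N−S) = 0, so 2·[SFQ] and 2·[QRV] are each linear in λ. Evaluating at λ=0 and λ=1:
  2·[SFQ] = 2/3,   2·[QRV] = -2/3·λ + 2/3
So [SFQ]:[QRV] = (2/3) / (-2/3·λ + 2/3). Setting this equal to 3/4:
  2/3 = 3/4·(-2/3·λ + 2/3)  ⇒  λ = -1/3
Then r = λ/(1−λ) = (-1/3)/(4/3) = -1/4. Check: with r = -1/4, R = (16/3, 1) and [SFQ]:[QRV] = 3/4 as required.

r = -1/4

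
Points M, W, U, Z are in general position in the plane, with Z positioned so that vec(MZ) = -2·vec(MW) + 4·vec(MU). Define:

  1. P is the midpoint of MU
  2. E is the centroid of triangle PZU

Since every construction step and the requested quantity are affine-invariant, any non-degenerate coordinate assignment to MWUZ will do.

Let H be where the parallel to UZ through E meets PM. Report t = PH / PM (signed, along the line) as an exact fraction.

t = -2/3

Work in coordinates with M = (0, 0), W = (1, 0), U = (0, 1), Z = (-2, 4).
1. P is the midpoint of MU ⇒ P = (0, 1/2)
2. E is the centroid of triangle PZU ⇒ E = (-2/3, 11/6)
through E parallel to UZ: direction (-2, 3); meets PM at H = (0, 5/6)
H = P + t·(M−P) with t = -2/3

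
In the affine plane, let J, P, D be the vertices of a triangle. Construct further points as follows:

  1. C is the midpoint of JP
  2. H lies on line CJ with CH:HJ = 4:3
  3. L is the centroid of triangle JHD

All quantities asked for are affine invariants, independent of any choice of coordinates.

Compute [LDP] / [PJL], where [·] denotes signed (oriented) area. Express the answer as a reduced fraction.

[LDP]:[PJL] = 25/14

Choose coordinates J = (0, 0), P = (1, 0), D = (0, 1).
1. C is the midpoint of JP ⇒ C = (1/2, 0)
2. H lies on line CJ with CH:HJ = 4:3 ⇒ H = (3/14, 0)
3. L is the centroid of triangle JHD ⇒ L = (1/14, 1/3)
2·[LDP] = -25/42, 2·[PJL] = -1/3
[LDP]:[PJL] = -25/42:-1/3 = 25/14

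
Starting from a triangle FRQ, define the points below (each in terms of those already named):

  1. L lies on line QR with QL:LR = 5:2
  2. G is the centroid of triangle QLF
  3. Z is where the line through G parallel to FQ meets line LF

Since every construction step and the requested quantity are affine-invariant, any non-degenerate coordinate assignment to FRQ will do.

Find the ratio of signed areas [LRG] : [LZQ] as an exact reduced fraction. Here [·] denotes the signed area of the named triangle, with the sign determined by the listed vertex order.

Assign F = (0, 0), R = (1, 0), Q = (0, 1) — the answer is frame-independent, so this choice is without loss of generality.
1. L lies on line QR with QL:LR = 5:2 ⇒ L = (5/7, 2/7)
2. G is the centroid of triangle QLF ⇒ G = (5/21, 3/7)
3. Z is where the line through G parallel to FQ meets line LF ⇒ Z = (5/21, 2/21)
2·[LRG] = -2/21, 2·[LZQ] = -10/21
[LRG]:[LZQ] = -2/21:-10/21 = 1/5

[LRG]:[LZQ] = 1/5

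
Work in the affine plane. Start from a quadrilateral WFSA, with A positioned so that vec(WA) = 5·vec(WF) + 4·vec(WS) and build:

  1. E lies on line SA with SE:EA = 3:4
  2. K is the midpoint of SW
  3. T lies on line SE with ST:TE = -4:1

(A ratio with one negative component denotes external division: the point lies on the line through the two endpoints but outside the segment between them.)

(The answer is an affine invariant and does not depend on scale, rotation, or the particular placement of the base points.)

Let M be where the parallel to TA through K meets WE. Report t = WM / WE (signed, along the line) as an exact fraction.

Assign W = (0, 0), F = (1, 0), S = (0, 1), A = (5, 4) — the answer is frame-independent, so this choice is without loss of generality.
1. E lies on line SA with SE:EA = 3:4 ⇒ E = (15/7, 16/7)
2. K is the midpoint of SW ⇒ K = (0, 1/2)
3. T lies on line SE with ST:TE = -4:1 ⇒ T = (20/7, 19/7)
through K parallel to TA: direction (15/7, 9/7); meets WE at M = (15/14, 8/7)
M = W + t·(E−W) with t = 1/2

t = 1/2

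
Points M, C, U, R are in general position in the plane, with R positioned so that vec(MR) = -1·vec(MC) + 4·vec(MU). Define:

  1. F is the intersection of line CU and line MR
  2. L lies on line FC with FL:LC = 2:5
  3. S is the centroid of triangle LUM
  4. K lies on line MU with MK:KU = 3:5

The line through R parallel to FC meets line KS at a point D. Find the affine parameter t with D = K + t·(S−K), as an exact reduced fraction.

t = 9

Set M = (0, 0), C = (1, 0), U = (0, 1), R = (-1, 4); any affine frame gives the same invariant.
1. F is the intersection of line CU and line MR ⇒ F = (-1/3, 4/3)
2. L lies on line FC with FL:LC = 2:5 ⇒ L = (1/21, 20/21)
3. S is the centroid of triangle LUM ⇒ S = (1/63, 41/63)
4. K lies on line MU with MK:KU = 3:5 ⇒ K = (0, 3/8)
through R parallel to FC: direction (4/3, -4/3); meets KS at D = (1/7, 20/7)
D = K + t·(S−K) with t = 9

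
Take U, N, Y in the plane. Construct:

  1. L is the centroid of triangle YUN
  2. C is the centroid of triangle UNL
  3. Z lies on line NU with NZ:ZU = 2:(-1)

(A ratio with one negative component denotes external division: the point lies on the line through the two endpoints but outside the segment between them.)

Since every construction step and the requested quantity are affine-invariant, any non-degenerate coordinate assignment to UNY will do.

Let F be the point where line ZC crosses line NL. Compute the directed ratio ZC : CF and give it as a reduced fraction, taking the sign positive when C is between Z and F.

ZC:CF = 5

Work in coordinates with U = (0, 0), N = (1, 0), Y = (0, 1).
1. L is the centroid of triangle YUN ⇒ L = (1/3, 1/3)
2. C is the centroid of triangle UNL ⇒ C = (4/9, 1/9)
3. Z lies on line NU with NZ:ZU = 2:(-1) ⇒ Z = (-1, 0)
line ZC meets NL at F = (11/15, 2/15)
C = Z + t·(F−Z) with t = 5/6, so ZC:CF = 5/6:1/6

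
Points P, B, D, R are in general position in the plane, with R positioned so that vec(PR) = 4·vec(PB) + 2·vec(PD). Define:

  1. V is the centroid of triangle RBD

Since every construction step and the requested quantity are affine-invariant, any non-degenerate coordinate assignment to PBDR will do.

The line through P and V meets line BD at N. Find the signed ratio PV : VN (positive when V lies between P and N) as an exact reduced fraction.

Assign P = (0, 0), B = (1, 0), D = (0, 1), R = (4, 2) — the answer is frame-independent, so this choice is without loss of generality.
1. V is the centroid of triangle RBD ⇒ V = (5/3, 1)
line PV meets BD at N = (5/8, 3/8)
V = P + t·(N−P) with t = 8/3, so PV:VN = 8/3:-5/3

PV:VN = -8/5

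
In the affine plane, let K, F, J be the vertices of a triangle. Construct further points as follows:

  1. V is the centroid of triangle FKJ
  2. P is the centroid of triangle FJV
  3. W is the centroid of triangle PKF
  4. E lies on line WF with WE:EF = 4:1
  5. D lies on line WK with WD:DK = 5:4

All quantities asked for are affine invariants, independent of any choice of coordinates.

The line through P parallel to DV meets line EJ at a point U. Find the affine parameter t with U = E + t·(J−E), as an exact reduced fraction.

Choose coordinates K = (0, 0), F = (1, 0), J = (0, 1).
1. V is the centroid of triangle FKJ ⇒ V = (1/3, 1/3)
2. P is the centroid of triangle FJV ⇒ P = (4/9, 4/9)
3. W is the centroid of triangle PKF ⇒ W = (13/27, 4/27)
4. E lies on line WF with WE:EF = 4:1 ⇒ E = (121/135, 4/135)
5. D lies on line WK with WD:DK = 5:4 ⇒ D = (52/243, 16/243)
through P parallel to DV: direction (29/243, 65/243); meets EJ at U = (605/1296, 641/1296)
U = E + t·(J−E) with t = 23/48

t = 23/48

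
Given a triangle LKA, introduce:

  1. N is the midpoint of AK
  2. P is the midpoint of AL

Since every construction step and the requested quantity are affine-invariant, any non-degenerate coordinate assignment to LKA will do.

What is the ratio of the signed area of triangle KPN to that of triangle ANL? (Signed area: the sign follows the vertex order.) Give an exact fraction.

Choose coordinates L = (0, 0), K = (1, 0), A = (0, 1).
1. N is the midpoint of AK ⇒ N = (1/2, 1/2)
2. P is the midpoint of AL ⇒ P = (0, 1/2)
2·[KPN] = -1/4, 2·[ANL] = -1/2
[KPN]:[ANL] = -1/4:-1/2 = 1/2

[KPN]:[ANL] = 1/2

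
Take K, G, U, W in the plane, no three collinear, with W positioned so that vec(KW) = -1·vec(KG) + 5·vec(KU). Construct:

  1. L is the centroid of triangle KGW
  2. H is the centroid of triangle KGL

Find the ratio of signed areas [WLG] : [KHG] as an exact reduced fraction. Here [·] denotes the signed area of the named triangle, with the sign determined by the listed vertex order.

Choose coordinates K = (0, 0), G = (1, 0), U = (0, 1), W = (-1, 5).
1. L is the centroid of triangle KGW ⇒ L = (0, 5/3)
2. H is the centroid of triangle KGL ⇒ H = (1/3, 5/9)
2·[WLG] = 5/3, 2·[KHG] = -5/9
[WLG]:[KHG] = 5/3:-5/9 = -3

[WLG]:[KHG] = -3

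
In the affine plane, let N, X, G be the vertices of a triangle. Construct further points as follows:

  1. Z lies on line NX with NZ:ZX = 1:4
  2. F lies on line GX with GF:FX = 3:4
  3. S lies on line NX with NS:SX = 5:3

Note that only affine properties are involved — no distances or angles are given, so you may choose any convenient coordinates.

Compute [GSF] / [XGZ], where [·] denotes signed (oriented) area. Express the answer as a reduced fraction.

[GSF]:[XGZ] = 45/224

Choose coordinates N = (0, 0), X = (1, 0), G = (0, 1).
1. Z lies on line NX with NZ:ZX = 1:4 ⇒ Z = (1/5, 0)
2. F lies on line GX with GF:FX = 3:4 ⇒ F = (3/7, 4/7)
3. S lies on line NX with NS:SX = 5:3 ⇒ S = (5/8, 0)
2·[GSF] = 9/56, 2·[XGZ] = 4/5
[GSF]:[XGZ] = 9/56:4/5 = 45/224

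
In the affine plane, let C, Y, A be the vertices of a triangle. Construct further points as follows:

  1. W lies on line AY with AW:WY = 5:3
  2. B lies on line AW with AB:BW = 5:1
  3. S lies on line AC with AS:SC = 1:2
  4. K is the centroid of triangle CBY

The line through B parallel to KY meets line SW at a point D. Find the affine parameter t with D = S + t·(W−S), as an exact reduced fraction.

Set C = (0, 0), Y = (1, 0), A = (0, 1); any affine frame gives the same invariant.
1. W lies on line AY with AW:WY = 5:3 ⇒ W = (5/8, 3/8)
2. B lies on line AW with AB:BW = 5:1 ⇒ B = (25/48, 23/48)
3. S lies on line AC with AS:SC = 1:2 ⇒ S = (0, 2/3)
4. K is the centroid of triangle CBY ⇒ K = (73/144, 23/144)
through B parallel to KY: direction (71/144, -23/144); meets SW at D = (5/38, 23/38)
D = S + t·(W−S) with t = 4/19

t = 4/19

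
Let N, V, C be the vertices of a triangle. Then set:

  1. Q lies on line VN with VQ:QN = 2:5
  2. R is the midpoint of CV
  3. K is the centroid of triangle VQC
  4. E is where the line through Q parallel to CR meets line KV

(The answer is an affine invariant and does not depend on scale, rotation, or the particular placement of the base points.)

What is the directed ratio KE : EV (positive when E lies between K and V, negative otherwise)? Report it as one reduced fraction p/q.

KE:EV = -2/3

Assign N = (0, 0), V = (1, 0), C = (0, 1) — the answer is frame-independent, so this choice is without loss of generality.
1. Q lies on line VN with VQ:QN = 2:5 ⇒ Q = (5/7, 0)
2. R is the midpoint of CV ⇒ R = (1/2, 1/2)
3. K is the centroid of triangle VQC ⇒ K = (4/7, 1/3)
4. E is where the line through Q parallel to CR meets line KV ⇒ E = (-2/7, 1)
E = K + t·(V−K) with t = -2, so KE:EV = t:(1−t) = -2:3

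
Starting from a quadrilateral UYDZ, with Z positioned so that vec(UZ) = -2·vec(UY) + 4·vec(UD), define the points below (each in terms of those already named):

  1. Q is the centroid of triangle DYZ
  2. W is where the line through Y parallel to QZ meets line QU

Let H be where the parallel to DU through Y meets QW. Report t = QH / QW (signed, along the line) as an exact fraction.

Work in coordinates with U = (0, 0), Y = (1, 0), D = (0, 1), Z = (-2, 4).
1. Q is the centroid of triangle DYZ ⇒ Q = (-1/3, 5/3)
2. W is where the line through Y parallel to QZ meets line QU ⇒ W = (-7/18, 35/18)
through Y parallel to DU: direction (0, -1); meets QW at H = (1, -5)
H = Q + t·(W−Q) with t = -24

t = -24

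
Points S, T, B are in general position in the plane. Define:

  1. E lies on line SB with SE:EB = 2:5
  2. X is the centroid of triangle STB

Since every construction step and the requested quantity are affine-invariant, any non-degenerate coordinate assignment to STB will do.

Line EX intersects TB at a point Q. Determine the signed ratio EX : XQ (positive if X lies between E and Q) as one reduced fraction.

EX:XQ = 8/7

Choose coordinates S = (0, 0), T = (1, 0), B = (0, 1).
1. E lies on line SB with SE:EB = 2:5 ⇒ E = (0, 2/7)
2. X is the centroid of triangle STB ⇒ X = (1/3, 1/3)
line EX meets TB at Q = (5/8, 3/8)
X = E + t·(Q−E) with t = 8/15, so EX:XQ = 8/15:7/15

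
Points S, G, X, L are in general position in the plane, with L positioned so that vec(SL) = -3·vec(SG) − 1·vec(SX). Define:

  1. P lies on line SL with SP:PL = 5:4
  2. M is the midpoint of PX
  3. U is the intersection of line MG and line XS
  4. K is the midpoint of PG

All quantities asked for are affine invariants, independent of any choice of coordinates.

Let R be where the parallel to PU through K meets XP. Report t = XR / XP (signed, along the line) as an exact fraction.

Set S = (0, 0), G = (1, 0), X = (0, 1), L = (-3, -1); any affine frame gives the same invariant.
1. P lies on line SL with SP:PL = 5:4 ⇒ P = (-5/3, -5/9)
2. M is the midpoint of PX ⇒ M = (-5/6, 2/9)
3. U is the intersection of line MG and line XS ⇒ U = (0, 4/33)
4. K is the midpoint of PG ⇒ K = (-1/3, -5/18)
through K parallel to PU: direction (5/3, 67/99); meets XP at R = (-13/6, -46/45)
R = X + t·(P−X) with t = 13/10

t = 13/10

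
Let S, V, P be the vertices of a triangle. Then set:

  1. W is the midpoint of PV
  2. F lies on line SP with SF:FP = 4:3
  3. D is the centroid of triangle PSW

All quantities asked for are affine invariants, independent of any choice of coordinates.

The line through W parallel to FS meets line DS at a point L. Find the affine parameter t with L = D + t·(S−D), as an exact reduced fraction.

t = -2

Set S = (0, 0), V = (1, 0), P = (0, 1); any affine frame gives the same invariant.
1. W is the midpoint of PV ⇒ W = (1/2, 1/2)
2. F lies on line SP with SF:FP = 4:3 ⇒ F = (0, 4/7)
3. D is the centroid of triangle PSW ⇒ D = (1/6, 1/2)
through W parallel to FS: direction (0, -4/7); meets DS at L = (1/2, 3/2)
L = D + t·(S−D) with t = -2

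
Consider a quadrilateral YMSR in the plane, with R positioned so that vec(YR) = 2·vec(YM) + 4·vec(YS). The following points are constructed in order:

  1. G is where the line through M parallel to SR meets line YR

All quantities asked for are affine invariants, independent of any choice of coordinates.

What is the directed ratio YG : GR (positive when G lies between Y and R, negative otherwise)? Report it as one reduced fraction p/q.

YG:GR = -3/5

Choose coordinates Y = (0, 0), M = (1, 0), S = (0, 1), R = (2, 4).
1. G is where the line through M parallel to SR meets line YR ⇒ G = (-3, -6)
G = Y + t·(R−Y) with t = -3/2, so YG:GR = t:(1−t) = -3/2:5/2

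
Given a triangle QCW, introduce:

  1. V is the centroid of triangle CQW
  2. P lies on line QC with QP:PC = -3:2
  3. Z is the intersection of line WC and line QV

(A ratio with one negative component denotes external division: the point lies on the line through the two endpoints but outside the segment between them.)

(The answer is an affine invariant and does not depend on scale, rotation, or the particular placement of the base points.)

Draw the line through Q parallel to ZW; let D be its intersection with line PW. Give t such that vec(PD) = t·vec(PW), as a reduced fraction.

t = 3/2

Work in coordinates with Q = (0, 0), C = (1, 0), W = (0, 1).
1. V is the centroid of triangle CQW ⇒ V = (1/3, 1/3)
2. P lies on line QC with QP:PC = -3:2 ⇒ P = (3, 0)
3. Z is the intersection of line WC and line QV ⇒ Z = (1/2, 1/2)
through Q parallel to ZW: direction (-1/2, 1/2); meets PW at D = (-3/2, 3/2)
D = P + t·(W−P) with t = 3/2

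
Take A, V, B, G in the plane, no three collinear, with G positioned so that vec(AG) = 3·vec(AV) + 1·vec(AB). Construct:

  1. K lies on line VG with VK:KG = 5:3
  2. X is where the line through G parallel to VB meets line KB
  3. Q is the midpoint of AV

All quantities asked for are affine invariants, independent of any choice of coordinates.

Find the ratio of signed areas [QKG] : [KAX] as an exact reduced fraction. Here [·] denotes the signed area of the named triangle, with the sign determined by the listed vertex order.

[QKG]:[KAX] = 5/36

Choose coordinates A = (0, 0), V = (1, 0), B = (0, 1), G = (3, 1).
1. K lies on line VG with VK:KG = 5:3 ⇒ K = (9/4, 5/8)
2. X is where the line through G parallel to VB meets line KB ⇒ X = (18/5, 2/5)
3. Q is the midpoint of AV ⇒ Q = (1/2, 0)
2·[QKG] = 3/16, 2·[KAX] = 27/20
[QKG]:[KAX] = 3/16:27/20 = 5/36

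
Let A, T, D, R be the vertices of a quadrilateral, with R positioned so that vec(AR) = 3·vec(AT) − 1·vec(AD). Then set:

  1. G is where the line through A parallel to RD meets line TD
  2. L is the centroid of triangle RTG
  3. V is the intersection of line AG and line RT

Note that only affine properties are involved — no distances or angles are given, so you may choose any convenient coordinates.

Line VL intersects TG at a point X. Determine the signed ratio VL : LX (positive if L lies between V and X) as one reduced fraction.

Choose coordinates A = (0, 0), T = (1, 0), D = (0, 1), R = (3, -1).
1. G is where the line through A parallel to RD meets line TD ⇒ G = (3, -2)
2. L is the centroid of triangle RTG ⇒ L = (7/3, -1)
3. V is the intersection of line AG and line RT ⇒ V = (-3, 2)
line VL meets TG at X = (11/7, -4/7)
L = V + t·(X−V) with t = 7/6, so VL:LX = 7/6:-1/6

VL:LX = -7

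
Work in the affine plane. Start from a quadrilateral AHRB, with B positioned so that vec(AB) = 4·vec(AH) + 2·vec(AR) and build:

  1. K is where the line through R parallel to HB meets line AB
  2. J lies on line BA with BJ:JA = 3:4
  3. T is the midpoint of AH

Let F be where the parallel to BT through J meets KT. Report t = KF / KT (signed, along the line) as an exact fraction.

Set A = (0, 0), H = (1, 0), R = (0, 1), B = (4, 2); any affine frame gives the same invariant.
1. K is where the line through R parallel to HB meets line AB ⇒ K = (-6, -3)
2. J lies on line BA with BJ:JA = 3:4 ⇒ J = (16/7, 8/7)
3. T is the midpoint of AH ⇒ T = (1/2, 0)
through J parallel to BT: direction (-7/2, -2); meets KT at F = (-43/70, -18/35)
F = K + t·(T−K) with t = 29/35

t = 29/35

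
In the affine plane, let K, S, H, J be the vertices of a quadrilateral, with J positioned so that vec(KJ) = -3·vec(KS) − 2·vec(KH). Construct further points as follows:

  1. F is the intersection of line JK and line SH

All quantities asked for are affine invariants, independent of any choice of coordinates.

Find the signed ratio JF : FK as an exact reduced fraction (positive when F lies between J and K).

Work in coordinates with K = (0, 0), S = (1, 0), H = (0, 1), J = (-3, -2).
1. F is the intersection of line JK and line SH ⇒ F = (3/5, 2/5)
F = J + t·(K−J) with t = 6/5, so JF:FK = t:(1−t) = 6/5:-1/5

JF:FK = -6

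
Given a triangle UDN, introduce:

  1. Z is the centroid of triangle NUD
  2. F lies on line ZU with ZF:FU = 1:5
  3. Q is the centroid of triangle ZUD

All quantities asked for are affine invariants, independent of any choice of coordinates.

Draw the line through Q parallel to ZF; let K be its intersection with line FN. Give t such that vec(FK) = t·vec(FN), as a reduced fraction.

Assign U = (0, 0), D = (1, 0), N = (0, 1) — the answer is frame-independent, so this choice is without loss of generality.
1. Z is the centroid of triangle NUD ⇒ Z = (1/3, 1/3)
2. F lies on line ZU with ZF:FU = 1:5 ⇒ F = (5/18, 5/18)
3. Q is the centroid of triangle ZUD ⇒ Q = (4/9, 1/9)
through Q parallel to ZF: direction (-1/18, -1/18); meets FN at K = (10/27, 1/27)
K = F + t·(N−F) with t = -1/3

t = -1/3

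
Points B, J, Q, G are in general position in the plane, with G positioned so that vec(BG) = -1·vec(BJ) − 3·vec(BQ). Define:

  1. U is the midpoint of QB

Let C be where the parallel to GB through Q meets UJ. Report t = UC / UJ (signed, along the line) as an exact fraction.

t = -1/7

Assign B = (0, 0), J = (1, 0), Q = (0, 1), G = (-1, -3) — the answer is frame-independent, so this choice is without loss of generality.
1. U is the midpoint of QB ⇒ U = (0, 1/2)
through Q parallel to GB: direction (1, 3); meets UJ at C = (-1/7, 4/7)
C = U + t·(J−U) with t = -1/7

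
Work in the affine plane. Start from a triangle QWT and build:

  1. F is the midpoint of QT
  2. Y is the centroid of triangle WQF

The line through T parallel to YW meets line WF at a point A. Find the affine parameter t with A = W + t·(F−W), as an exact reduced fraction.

Choose coordinates Q = (0, 0), W = (1, 0), T = (0, 1).
1. F is the midpoint of QT ⇒ F = (0, 1/2)
2. Y is the centroid of triangle WQF ⇒ Y = (1/3, 1/6)
through T parallel to YW: direction (2/3, -1/6); meets WF at A = (-2, 3/2)
A = W + t·(F−W) with t = 3

t = 3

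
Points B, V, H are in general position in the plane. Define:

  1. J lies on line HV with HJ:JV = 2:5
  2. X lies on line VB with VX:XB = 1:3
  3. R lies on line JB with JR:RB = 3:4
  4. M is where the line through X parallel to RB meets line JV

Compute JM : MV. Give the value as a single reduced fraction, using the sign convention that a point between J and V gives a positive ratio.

Assign B = (0, 0), V = (1, 0), H = (0, 1) — the answer is frame-independent, so this choice is without loss of generality.
1. J lies on line HV with HJ:JV = 2:5 ⇒ J = (2/7, 5/7)
2. X lies on line VB with VX:XB = 1:3 ⇒ X = (3/4, 0)
3. R lies on line JB with JR:RB = 3:4 ⇒ R = (8/49, 20/49)
4. M is where the line through X parallel to RB meets line JV ⇒ M = (23/28, 5/28)
M = J + t·(V−J) with t = 3/4, so JM:MV = t:(1−t) = 3/4:1/4

JM:MV = 3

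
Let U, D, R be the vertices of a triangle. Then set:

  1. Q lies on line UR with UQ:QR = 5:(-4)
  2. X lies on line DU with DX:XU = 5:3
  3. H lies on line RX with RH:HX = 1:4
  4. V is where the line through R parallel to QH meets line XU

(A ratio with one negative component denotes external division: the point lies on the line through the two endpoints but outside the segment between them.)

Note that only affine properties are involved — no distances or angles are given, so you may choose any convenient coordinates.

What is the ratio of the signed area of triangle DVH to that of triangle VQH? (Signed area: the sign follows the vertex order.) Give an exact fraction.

Set U = (0, 0), D = (1, 0), R = (0, 1); any affine frame gives the same invariant.
1. Q lies on line UR with UQ:QR = 5:(-4) ⇒ Q = (0, 5)
2. X lies on line DU with DX:XU = 5:3 ⇒ X = (3/8, 0)
3. H lies on line RX with RH:HX = 1:4 ⇒ H = (3/40, 4/5)
4. V is where the line through R parallel to QH meets line XU ⇒ V = (1/56, 0)
2·[DVH] = -11/14, 2·[VQH] = -3/10
[DVH]:[VQH] = -11/14:-3/10 = 55/21

[DVH]:[VQH] = 55/21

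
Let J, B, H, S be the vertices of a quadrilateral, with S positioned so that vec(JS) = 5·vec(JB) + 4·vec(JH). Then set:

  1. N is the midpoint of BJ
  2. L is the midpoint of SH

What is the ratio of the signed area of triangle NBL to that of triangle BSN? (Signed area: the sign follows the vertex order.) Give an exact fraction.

Choose coordinates J = (0, 0), B = (1, 0), H = (0, 1), S = (5, 4).
1. N is the midpoint of BJ ⇒ N = (1/2, 0)
2. L is the midpoint of SH ⇒ L = (5/2, 5/2)
2·[NBL] = 5/4, 2·[BSN] = 2
[NBL]:[BSN] = 5/4:2 = 5/8

[NBL]:[BSN] = 5/8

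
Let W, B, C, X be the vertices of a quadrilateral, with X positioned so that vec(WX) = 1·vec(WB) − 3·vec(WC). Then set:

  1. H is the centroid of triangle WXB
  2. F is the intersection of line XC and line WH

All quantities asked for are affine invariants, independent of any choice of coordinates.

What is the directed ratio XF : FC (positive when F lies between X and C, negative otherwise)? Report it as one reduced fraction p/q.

Set W = (0, 0), B = (1, 0), C = (0, 1), X = (1, -3); any affine frame gives the same invariant.
1. H is the centroid of triangle WXB ⇒ H = (2/3, -1)
2. F is the intersection of line XC and line WH ⇒ F = (2/5, -3/5)
F = X + t·(C−X) with t = 3/5, so XF:FC = t:(1−t) = 3/5:2/5

XF:FC = 3/2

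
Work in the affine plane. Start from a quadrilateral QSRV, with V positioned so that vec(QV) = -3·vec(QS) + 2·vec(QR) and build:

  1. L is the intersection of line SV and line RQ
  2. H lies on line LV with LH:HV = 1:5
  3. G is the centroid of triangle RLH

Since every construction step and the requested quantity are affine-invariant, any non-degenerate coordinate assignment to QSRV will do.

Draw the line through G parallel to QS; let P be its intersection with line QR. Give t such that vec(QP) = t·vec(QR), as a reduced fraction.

Assign Q = (0, 0), S = (1, 0), R = (0, 1), V = (-3, 2) — the answer is frame-independent, so this choice is without loss of generality.
1. L is the intersection of line SV and line RQ ⇒ L = (0, 1/2)
2. H lies on line LV with LH:HV = 1:5 ⇒ H = (-1/2, 3/4)
3. G is the centroid of triangle RLH ⇒ G = (-1/6, 3/4)
through G parallel to QS: direction (1, 0); meets QR at P = (0, 3/4)
P = Q + t·(R−Q) with t = 3/4

t = 3/4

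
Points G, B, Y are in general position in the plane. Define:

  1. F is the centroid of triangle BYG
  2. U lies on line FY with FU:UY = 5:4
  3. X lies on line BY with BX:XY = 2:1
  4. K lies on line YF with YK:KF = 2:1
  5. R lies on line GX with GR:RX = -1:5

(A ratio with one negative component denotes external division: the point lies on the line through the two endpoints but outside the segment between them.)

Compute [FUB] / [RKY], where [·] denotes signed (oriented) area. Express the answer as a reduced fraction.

Work in coordinates with G = (0, 0), B = (1, 0), Y = (0, 1).
1. F is the centroid of triangle BYG ⇒ F = (1/3, 1/3)
2. U lies on line FY with FU:UY = 5:4 ⇒ U = (4/27, 19/27)
3. X lies on line BY with BX:XY = 2:1 ⇒ X = (1/3, 2/3)
4. K lies on line YF with YK:KF = 2:1 ⇒ K = (2/9, 5/9)
5. R lies on line GX with GR:RX = -1:5 ⇒ R = (-1/12, -1/6)
2·[FUB] = -5/27, 2·[RKY] = 8/27
[FUB]:[RKY] = -5/27:8/27 = -5/8

[FUB]:[RKY] = -5/8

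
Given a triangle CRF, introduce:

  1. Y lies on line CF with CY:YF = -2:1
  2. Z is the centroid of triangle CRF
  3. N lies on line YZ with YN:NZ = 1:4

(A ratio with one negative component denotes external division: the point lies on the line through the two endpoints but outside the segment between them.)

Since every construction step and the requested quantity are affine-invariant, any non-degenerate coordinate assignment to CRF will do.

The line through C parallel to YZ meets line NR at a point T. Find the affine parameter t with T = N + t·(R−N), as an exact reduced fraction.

Choose coordinates C = (0, 0), R = (1, 0), F = (0, 1).
1. Y lies on line CF with CY:YF = -2:1 ⇒ Y = (0, 2)
2. Z is the centroid of triangle CRF ⇒ Z = (1/3, 1/3)
3. N lies on line YZ with YN:NZ = 1:4 ⇒ N = (1/15, 5/3)
through C parallel to YZ: direction (1/3, -5/3); meets NR at T = (-5/9, 25/9)
T = N + t·(R−N) with t = -2/3

t = -2/3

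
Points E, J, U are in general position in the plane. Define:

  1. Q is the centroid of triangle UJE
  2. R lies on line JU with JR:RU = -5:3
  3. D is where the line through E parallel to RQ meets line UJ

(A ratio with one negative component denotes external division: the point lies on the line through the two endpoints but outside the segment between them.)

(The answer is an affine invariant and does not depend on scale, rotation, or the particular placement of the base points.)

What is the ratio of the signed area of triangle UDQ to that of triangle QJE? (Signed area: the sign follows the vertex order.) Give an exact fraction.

[UDQ]:[QJE] = -11/2

Choose coordinates E = (0, 0), J = (1, 0), U = (0, 1).
1. Q is the centroid of triangle UJE ⇒ Q = (1/3, 1/3)
2. R lies on line JU with JR:RU = -5:3 ⇒ R = (-3/2, 5/2)
3. D is where the line through E parallel to RQ meets line UJ ⇒ D = (-11/2, 13/2)
2·[UDQ] = 11/6, 2·[QJE] = -1/3
[UDQ]:[QJE] = 11/6:-1/3 = -11/2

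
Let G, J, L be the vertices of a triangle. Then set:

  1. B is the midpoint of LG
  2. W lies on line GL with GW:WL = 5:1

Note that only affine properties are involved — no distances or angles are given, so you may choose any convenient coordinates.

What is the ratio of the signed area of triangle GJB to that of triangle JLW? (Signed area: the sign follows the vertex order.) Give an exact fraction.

[GJB]:[JLW] = 3

Choose coordinates G = (0, 0), J = (1, 0), L = (0, 1).
1. B is the midpoint of LG ⇒ B = (0, 1/2)
2. W lies on line GL with GW:WL = 5:1 ⇒ W = (0, 5/6)
2·[GJB] = 1/2, 2·[JLW] = 1/6
[GJB]:[JLW] = 1/2:1/6 = 3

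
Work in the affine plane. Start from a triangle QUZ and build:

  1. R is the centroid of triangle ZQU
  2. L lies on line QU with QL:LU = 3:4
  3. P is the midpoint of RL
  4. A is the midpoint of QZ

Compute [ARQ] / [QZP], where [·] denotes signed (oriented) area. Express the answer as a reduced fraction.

Assign Q = (0, 0), U = (1, 0), Z = (0, 1) — the answer is frame-independent, so this choice is without loss of generality.
1. R is the centroid of triangle ZQU ⇒ R = (1/3, 1/3)
2. L lies on line QU with QL:LU = 3:4 ⇒ L = (3/7, 0)
3. P is the midpoint of RL ⇒ P = (8/21, 1/6)
4. A is the midpoint of QZ ⇒ A = (0, 1/2)
2·[ARQ] = -1/6, 2·[QZP] = -8/21
[ARQ]:[QZP] = -1/6:-8/21 = 7/16

[ARQ]:[QZP] = 7/16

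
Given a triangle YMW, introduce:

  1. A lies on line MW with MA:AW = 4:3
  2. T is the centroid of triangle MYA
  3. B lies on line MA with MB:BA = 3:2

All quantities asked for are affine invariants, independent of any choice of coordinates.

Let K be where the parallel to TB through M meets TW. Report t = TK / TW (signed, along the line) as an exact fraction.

t = -12/23

Choose coordinates Y = (0, 0), M = (1, 0), W = (0, 1).
1. A lies on line MW with MA:AW = 4:3 ⇒ A = (3/7, 4/7)
2. T is the centroid of triangle MYA ⇒ T = (10/21, 4/21)
3. B lies on line MA with MB:BA = 3:2 ⇒ B = (23/35, 12/35)
through M parallel to TB: direction (19/105, 16/105); meets TW at K = (50/69, -16/69)
K = T + t·(W−T) with t = -12/23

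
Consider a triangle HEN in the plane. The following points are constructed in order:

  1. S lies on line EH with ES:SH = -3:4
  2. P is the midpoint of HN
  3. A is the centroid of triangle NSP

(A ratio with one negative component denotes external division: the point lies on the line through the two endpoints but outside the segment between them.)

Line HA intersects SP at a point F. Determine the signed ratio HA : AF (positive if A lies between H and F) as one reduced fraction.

Work in coordinates with H = (0, 0), E = (1, 0), N = (0, 1).
1. S lies on line EH with ES:SH = -3:4 ⇒ S = (4, 0)
2. P is the midpoint of HN ⇒ P = (0, 1/2)
3. A is the centroid of triangle NSP ⇒ A = (4/3, 1/2)
line HA meets SP at F = (1, 3/8)
A = H + t·(F−H) with t = 4/3, so HA:AF = 4/3:-1/3

HA:AF = -4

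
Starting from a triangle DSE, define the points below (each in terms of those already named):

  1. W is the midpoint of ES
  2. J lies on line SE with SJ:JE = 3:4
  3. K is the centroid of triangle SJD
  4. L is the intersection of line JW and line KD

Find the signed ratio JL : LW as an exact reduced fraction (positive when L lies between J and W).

Choose coordinates D = (0, 0), S = (1, 0), E = (0, 1).
1. W is the midpoint of ES ⇒ W = (1/2, 1/2)
2. J lies on line SE with SJ:JE = 3:4 ⇒ J = (4/7, 3/7)
3. K is the centroid of triangle SJD ⇒ K = (11/21, 1/7)
4. L is the intersection of line JW and line KD ⇒ L = (11/14, 3/14)
L = J + t·(W−J) with t = -3, so JL:LW = t:(1−t) = -3:4

JL:LW = -3/4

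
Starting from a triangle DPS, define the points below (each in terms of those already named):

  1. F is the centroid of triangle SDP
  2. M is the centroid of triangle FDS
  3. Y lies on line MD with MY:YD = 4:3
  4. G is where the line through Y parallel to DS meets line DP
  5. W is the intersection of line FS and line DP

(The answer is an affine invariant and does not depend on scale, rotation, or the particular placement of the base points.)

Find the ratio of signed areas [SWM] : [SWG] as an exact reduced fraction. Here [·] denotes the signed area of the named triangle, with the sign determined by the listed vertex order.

[SWM]:[SWG] = 7/19

Assign D = (0, 0), P = (1, 0), S = (0, 1) — the answer is frame-independent, so this choice is without loss of generality.
1. F is the centroid of triangle SDP ⇒ F = (1/3, 1/3)
2. M is the centroid of triangle FDS ⇒ M = (1/9, 4/9)
3. Y lies on line MD with MY:YD = 4:3 ⇒ Y = (1/21, 4/21)
4. G is where the line through Y parallel to DS meets line DP ⇒ G = (1/21, 0)
5. W is the intersection of line FS and line DP ⇒ W = (1/2, 0)
2·[SWM] = -1/6, 2·[SWG] = -19/42
[SWM]:[SWG] = -1/6:-19/42 = 7/19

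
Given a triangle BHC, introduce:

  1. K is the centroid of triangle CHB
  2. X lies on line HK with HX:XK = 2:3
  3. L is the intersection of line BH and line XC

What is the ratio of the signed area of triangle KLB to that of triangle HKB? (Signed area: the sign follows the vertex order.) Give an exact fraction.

Set B = (0, 0), H = (1, 0), C = (0, 1); any affine frame gives the same invariant.
1. K is the centroid of triangle CHB ⇒ K = (1/3, 1/3)
2. X lies on line HK with HX:XK = 2:3 ⇒ X = (11/15, 2/15)
3. L is the intersection of line BH and line XC ⇒ L = (11/13, 0)
2·[KLB] = -11/39, 2·[HKB] = 1/3
[KLB]:[HKB] = -11/39:1/3 = -11/13

[KLB]:[HKB] = -11/13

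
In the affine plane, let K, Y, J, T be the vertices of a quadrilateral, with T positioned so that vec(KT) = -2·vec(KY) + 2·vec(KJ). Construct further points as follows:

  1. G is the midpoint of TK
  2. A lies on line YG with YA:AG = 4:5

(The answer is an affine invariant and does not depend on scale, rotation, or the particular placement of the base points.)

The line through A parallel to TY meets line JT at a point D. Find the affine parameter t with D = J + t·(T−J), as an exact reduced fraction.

Set K = (0, 0), Y = (1, 0), J = (0, 1), T = (-2, 2); any affine frame gives the same invariant.
1. G is the midpoint of TK ⇒ G = (-1, 1)
2. A lies on line YG with YA:AG = 4:5 ⇒ A = (1/9, 4/9)
through A parallel to TY: direction (3, -2); meets JT at D = (-26/9, 22/9)
D = J + t·(T−J) with t = 13/9

t = 13/9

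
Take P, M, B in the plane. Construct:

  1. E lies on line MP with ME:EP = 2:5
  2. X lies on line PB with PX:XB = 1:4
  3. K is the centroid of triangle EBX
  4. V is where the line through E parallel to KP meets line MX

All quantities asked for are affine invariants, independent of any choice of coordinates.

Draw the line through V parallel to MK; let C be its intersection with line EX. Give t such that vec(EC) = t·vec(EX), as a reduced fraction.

Set P = (0, 0), M = (1, 0), B = (0, 1); any affine frame gives the same invariant.
1. E lies on line MP with ME:EP = 2:5 ⇒ E = (5/7, 0)
2. X lies on line PB with PX:XB = 1:4 ⇒ X = (0, 1/5)
3. K is the centroid of triangle EBX ⇒ K = (5/21, 2/5)
4. V is where the line through E parallel to KP meets line MX ⇒ V = (35/47, 12/235)
through V parallel to MK: direction (-16/21, 2/5); meets EX at C = (325/329, -18/235)
C = E + t·(X−E) with t = -18/47

t = -18/47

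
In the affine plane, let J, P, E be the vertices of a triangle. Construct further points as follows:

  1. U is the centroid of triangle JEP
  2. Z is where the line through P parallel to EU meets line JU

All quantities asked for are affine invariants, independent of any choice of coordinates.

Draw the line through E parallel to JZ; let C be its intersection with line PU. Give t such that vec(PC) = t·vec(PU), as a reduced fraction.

Work in coordinates with J = (0, 0), P = (1, 0), E = (0, 1).
1. U is the centroid of triangle JEP ⇒ U = (1/3, 1/3)
2. Z is where the line through P parallel to EU meets line JU ⇒ Z = (2/3, 2/3)
through E parallel to JZ: direction (2/3, 2/3); meets PU at C = (-1/3, 2/3)
C = P + t·(U−P) with t = 2

t = 2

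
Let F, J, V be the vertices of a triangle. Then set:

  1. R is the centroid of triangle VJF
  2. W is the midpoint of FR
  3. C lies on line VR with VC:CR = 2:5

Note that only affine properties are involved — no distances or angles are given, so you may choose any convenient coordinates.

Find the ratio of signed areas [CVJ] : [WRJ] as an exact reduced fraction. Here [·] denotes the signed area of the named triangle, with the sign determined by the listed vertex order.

Work in coordinates with F = (0, 0), J = (1, 0), V = (0, 1).
1. R is the centroid of triangle VJF ⇒ R = (1/3, 1/3)
2. W is the midpoint of FR ⇒ W = (1/6, 1/6)
3. C lies on line VR with VC:CR = 2:5 ⇒ C = (2/21, 17/21)
2·[CVJ] = -2/21, 2·[WRJ] = -1/6
[CVJ]:[WRJ] = -2/21:-1/6 = 4/7

[CVJ]:[WRJ] = 4/7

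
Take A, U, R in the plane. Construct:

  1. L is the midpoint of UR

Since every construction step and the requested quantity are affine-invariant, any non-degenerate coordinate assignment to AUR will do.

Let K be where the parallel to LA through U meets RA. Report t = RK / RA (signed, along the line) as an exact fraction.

t = 2

Set A = (0, 0), U = (1, 0), R = (0, 1); any affine frame gives the same invariant.
1. L is the midpoint of UR ⇒ L = (1/2, 1/2)
through U parallel to LA: direction (-1/2, -1/2); meets RA at K = (0, -1)
K = R + t·(A−R) with t = 2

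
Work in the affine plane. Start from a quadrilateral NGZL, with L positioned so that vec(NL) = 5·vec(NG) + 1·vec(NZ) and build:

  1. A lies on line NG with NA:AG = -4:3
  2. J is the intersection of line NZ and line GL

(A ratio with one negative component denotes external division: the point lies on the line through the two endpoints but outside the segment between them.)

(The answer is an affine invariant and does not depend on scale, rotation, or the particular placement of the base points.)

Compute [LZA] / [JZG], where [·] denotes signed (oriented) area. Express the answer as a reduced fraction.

Work in coordinates with N = (0, 0), G = (1, 0), Z = (0, 1), L = (5, 1).
1. A lies on line NG with NA:AG = -4:3 ⇒ A = (4, 0)
2. J is the intersection of line NZ and line GL ⇒ J = (0, -1/4)
2·[LZA] = 5, 2·[JZG] = -5/4
[LZA]:[JZG] = 5:-5/4 = -4

[LZA]:[JZG] = -4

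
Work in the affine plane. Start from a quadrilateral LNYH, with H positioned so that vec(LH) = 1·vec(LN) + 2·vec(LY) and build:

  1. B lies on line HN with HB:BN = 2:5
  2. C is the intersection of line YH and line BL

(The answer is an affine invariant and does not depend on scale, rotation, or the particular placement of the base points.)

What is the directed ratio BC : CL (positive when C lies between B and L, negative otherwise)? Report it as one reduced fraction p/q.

BC:CL = -4/7

Choose coordinates L = (0, 0), N = (1, 0), Y = (0, 1), H = (1, 2).
1. B lies on line HN with HB:BN = 2:5 ⇒ B = (1, 10/7)
2. C is the intersection of line YH and line BL ⇒ C = (7/3, 10/3)
C = B + t·(L−B) with t = -4/3, so BC:CL = t:(1−t) = -4/3:7/3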